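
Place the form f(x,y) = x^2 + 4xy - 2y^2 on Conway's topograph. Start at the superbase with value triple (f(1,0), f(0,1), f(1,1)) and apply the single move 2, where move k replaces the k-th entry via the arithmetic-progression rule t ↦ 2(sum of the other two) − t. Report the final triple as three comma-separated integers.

start (1,-2,3) = (f(1,0),f(0,1),f(1,1))
replace slot 2: 2·(1+3) − (-2) = 10 → (1,10,3)

1,10,3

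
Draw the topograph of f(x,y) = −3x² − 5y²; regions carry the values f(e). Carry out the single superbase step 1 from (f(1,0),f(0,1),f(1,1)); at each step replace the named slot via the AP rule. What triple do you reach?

start (-3,-5,-8) = (f(1,0),f(0,1),f(1,1))
replace slot 1: 2·((-5)+(-8)) − (-3) = -23 → (-23,-5,-8)

-23,-5,-8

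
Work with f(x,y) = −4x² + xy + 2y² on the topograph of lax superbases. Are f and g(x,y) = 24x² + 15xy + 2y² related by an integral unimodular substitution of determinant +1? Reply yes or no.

D₁ = 33, D₂ = 33
river cycle of f (length 4): (2, 3, -3), (-3, 3, 2), (2, 5, -1), (-1, 5, 2)
river cycle of g (length 4): (2, 5, -1), (-1, 5, 2), (2, 3, -3), (-3, 3, 2)
cycles coincide ⇒ equivalent

yes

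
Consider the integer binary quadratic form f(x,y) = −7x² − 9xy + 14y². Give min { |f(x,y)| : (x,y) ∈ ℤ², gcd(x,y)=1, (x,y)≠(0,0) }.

descent: ρ → (14,9,-7)  [lands on river]
river: ρ → (-7,19,4)
river: ρ → (4,21,-2)
river: ρ → (-2,19,14)
closes: descent 1, river 4
min |a| on river = 2

2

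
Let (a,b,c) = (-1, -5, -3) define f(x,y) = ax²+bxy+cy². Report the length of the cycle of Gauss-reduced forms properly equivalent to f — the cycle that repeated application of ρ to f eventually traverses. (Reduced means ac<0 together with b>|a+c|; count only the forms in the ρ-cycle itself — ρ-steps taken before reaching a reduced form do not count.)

D = 13, ⌊√D⌋ = 3
descent: ρ → (-3,-1,1)
descent: ρ → (1,3,-1)  [lands on river]
river: ρ → (-1,3,1)
ρ-cycle length = 2 (tail of 2 descent steps not counted)

2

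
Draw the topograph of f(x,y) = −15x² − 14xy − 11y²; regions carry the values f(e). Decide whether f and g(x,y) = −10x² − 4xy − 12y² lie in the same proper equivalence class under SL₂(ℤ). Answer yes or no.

D₁ = -464, D₂ = -464
f is negative-definite; reduce −f:
−f: flip: (15,14,11)→(11,-14,15)
−f: translate: b→8 (≡-14 mod 22), so (11,-14,15)→(11,8,12)
−f: reduced (well bottom): (11,8,12) with a≤c, −a<b≤a
flip sign back: reduced form of f is (-11,-8,-12)
g is negative-definite; reduce −g:
−g: reduced (well bottom): (10,4,12) with a≤c, −a<b≤a
flip sign back: reduced form of g is (-10,-4,-12)
reduced forms (-11, -8, -12) vs (-10, -4, -12) ⇒ inequivalent

no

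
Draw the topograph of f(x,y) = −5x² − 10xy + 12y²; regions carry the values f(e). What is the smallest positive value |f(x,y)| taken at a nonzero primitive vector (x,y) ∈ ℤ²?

descent: ρ → (12,10,-5)  [lands on river]
river: ρ → (-5,10,12)
river: ρ → (12,14,-3)
river: ρ → (-3,16,7)
river: ρ → (7,12,-7)
river: ρ → (-7,16,3)
river: ρ → (3,14,-12)
river: ρ → (-12,10,5)
river: ρ → (5,10,-12)
river: ρ → (-12,14,3)
river: ρ → (3,16,-7)
river: ρ → (-7,12,7)
river: ρ → (7,16,-3)
river: ρ → (-3,14,12)
closes: descent 1, river 14
min |a| on river = 3

3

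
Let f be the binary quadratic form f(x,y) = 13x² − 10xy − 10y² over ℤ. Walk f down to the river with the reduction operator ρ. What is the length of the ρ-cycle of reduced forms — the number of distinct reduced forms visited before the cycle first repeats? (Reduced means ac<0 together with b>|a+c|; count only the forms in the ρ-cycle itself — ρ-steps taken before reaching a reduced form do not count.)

D = 620, ⌊√D⌋ = 24
descent: ρ → (-10,10,13)  [lands on river]
river: ρ → (13,16,-7)
river: ρ → (-7,12,17)
river: ρ → (17,22,-2)
river: ρ → (-2,22,17)
river: ρ → (17,12,-7)
river: ρ → (-7,16,13)
river: ρ → (13,10,-10)
ρ-cycle length = 8 (tail of 1 descent step not counted)

8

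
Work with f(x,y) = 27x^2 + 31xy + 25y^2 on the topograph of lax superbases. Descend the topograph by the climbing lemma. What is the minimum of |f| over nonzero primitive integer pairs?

translate: b→-23 (≡31 mod 54), so (27,31,25)→(27,-23,21)
flip: (27,-23,21)→(21,23,27)
translate: b→-19 (≡23 mod 42), so (21,23,27)→(21,-19,25)
reduced (well bottom): (21,-19,25) with a≤c, −a<b≤a
well minimum = a = 21

21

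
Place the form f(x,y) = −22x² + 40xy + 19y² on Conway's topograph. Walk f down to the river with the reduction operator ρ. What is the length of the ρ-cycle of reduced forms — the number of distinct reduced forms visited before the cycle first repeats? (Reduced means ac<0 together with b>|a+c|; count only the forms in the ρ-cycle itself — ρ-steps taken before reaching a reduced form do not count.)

D = 3272, ⌊√D⌋ = 57
river: ρ → (19,36,-26)
river: ρ → (-26,16,29)
river: ρ → (29,42,-13)
river: ρ → (-13,36,38)
river: ρ → (38,40,-11)
river: ρ → (-11,48,22)
river: ρ → (22,40,-19)
river: ρ → (-19,36,26)
river: ρ → (26,16,-29)
river: ρ → (-29,42,13)
river: ρ → (13,36,-38)
river: ρ → (-38,40,11)
river: ρ → (11,48,-22)
river: ρ → (-22,40,19)
ρ-cycle length = 14 (tail of 0 descent steps not counted)

14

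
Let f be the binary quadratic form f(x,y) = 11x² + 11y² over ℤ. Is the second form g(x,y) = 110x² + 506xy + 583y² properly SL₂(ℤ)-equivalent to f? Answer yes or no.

D₁ = -484, D₂ = -484
f: reduced (well bottom): (11,0,11) with a≤c, −a<b≤a
g: translate: b→66 (≡506 mod 220), so (110,506,583)→(110,66,11)
g: flip: (110,66,11)→(11,-66,110)
g: translate: b→0 (≡-66 mod 22), so (11,-66,110)→(11,0,11)
g: reduced (well bottom): (11,0,11) with a≤c, −a<b≤a
reduced forms (11, 0, 11) vs (11, 0, 11) ⇒ equivalent

yes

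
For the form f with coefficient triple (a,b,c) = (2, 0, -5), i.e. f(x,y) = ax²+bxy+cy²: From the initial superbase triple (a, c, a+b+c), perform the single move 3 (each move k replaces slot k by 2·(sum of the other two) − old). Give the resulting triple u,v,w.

start (2,-5,-3) = (f(1,0),f(0,1),f(1,1))
replace slot 3: 2·(2+(-5)) − (-3) = -3 → (2,-5,-3)

2,-5,-3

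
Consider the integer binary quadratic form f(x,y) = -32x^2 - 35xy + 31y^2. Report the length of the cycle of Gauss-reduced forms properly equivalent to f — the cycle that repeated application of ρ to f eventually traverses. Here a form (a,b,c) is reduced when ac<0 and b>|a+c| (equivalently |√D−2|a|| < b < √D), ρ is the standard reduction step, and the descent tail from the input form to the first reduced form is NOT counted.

D = 5193, ⌊√D⌋ = 72
descent: ρ → (31,35,-32)  [lands on river]
river: ρ → (-32,29,34)
river: ρ → (34,39,-27)
river: ρ → (-27,69,4)
river: ρ → (4,67,-44)
river: ρ → (-44,21,27)
river: ρ → (27,33,-38)
river: ρ → (-38,43,22)
river: ρ → (22,45,-36)
river: ρ → (-36,27,31)
ρ-cycle length = 10 (tail of 1 descent step not counted)

10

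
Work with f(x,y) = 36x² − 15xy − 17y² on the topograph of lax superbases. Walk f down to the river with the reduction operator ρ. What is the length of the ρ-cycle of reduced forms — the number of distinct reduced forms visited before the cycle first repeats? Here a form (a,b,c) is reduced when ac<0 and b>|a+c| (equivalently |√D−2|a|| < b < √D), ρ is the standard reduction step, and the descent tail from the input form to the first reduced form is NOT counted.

D = 2673, ⌊√D⌋ = 51
descent: ρ → (-17,49,4)  [lands on river]
river: ρ → (4,47,-29)
river: ρ → (-29,11,22)
river: ρ → (22,33,-18)
river: ρ → (-18,39,16)
river: ρ → (16,25,-32)
river: ρ → (-32,39,9)
river: ρ → (9,51,-2)
river: ρ → (-2,49,34)
river: ρ → (34,19,-17)
ρ-cycle length = 10 (tail of 1 descent step not counted)

10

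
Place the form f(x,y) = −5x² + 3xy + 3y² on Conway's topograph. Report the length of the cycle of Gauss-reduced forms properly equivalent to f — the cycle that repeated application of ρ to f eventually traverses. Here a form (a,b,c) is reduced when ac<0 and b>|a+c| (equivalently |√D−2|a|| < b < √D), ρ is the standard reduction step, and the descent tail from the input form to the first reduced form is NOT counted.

D = 69, ⌊√D⌋ = 8
river: ρ → (3,3,-5)
river: ρ → (-5,7,1)
river: ρ → (1,7,-5)
river: ρ → (-5,3,3)
ρ-cycle length = 4 (tail of 0 descent steps not counted)

4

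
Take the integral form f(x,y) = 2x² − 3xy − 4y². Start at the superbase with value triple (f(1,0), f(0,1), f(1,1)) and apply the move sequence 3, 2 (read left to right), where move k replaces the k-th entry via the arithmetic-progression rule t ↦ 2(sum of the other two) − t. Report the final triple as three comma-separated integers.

start (2,-4,-5) = (f(1,0),f(0,1),f(1,1))
replace slot 3: 2·(2+(-4)) − (-5) = 1 → (2,-4,1)
replace slot 2: 2·(2+1) − (-4) = 10 → (2,10,1)

2,10,1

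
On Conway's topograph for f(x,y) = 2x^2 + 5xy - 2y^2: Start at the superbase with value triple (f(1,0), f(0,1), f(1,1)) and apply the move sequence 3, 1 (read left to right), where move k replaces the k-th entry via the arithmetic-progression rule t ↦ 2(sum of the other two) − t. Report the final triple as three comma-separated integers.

start (2,-2,5) = (f(1,0),f(0,1),f(1,1))
replace slot 3: 2·(2+(-2)) − 5 = -5 → (2,-2,-5)
replace slot 1: 2·((-2)+(-5)) − 2 = -16 → (-16,-2,-5)

-16,-2,-5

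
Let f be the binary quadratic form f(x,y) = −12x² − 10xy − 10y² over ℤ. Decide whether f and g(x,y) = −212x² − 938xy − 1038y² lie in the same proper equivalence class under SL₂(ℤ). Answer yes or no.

D₁ = -380, D₂ = -380
f is negative-definite; reduce −f:
−f: flip: (12,10,10)→(10,-10,12)
−f: translate: b→10 (≡-10 mod 20), so (10,-10,12)→(10,10,12)
−f: reduced (well bottom): (10,10,12) with a≤c, −a<b≤a
flip sign back: reduced form of f is (-10,-10,-12)
g is negative-definite; reduce −g:
−g: translate: b→90 (≡938 mod 424), so (212,938,1038)→(212,90,10)
−g: flip: (212,90,10)→(10,-90,212)
−g: translate: b→10 (≡-90 mod 20), so (10,-90,212)→(10,10,12)
−g: reduced (well bottom): (10,10,12) with a≤c, −a<b≤a
flip sign back: reduced form of g is (-10,-10,-12)
reduced forms (-10, -10, -12) vs (-10, -10, -12) ⇒ equivalent

yes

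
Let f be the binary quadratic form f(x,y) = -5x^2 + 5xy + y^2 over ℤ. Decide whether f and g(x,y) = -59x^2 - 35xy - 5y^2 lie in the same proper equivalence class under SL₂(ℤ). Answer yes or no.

D₁ = 45, D₂ = 45
river cycle of f (length 2): (1, 5, -5), (-5, 5, 1)
river cycle of g (length 2): (-5, 5, 1), (1, 5, -5)
cycles coincide ⇒ equivalent

yes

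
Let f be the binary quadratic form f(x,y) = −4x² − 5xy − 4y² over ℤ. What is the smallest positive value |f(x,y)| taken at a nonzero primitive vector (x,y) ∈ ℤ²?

translate: b→-3 (≡5 mod 8), so (4,5,4)→(4,-3,3)
flip: (4,-3,3)→(3,3,4)
reduced (well bottom): (3,3,4) with a≤c, −a<b≤a
well minimum |f| = |-3| = 3 (negative-definite)

3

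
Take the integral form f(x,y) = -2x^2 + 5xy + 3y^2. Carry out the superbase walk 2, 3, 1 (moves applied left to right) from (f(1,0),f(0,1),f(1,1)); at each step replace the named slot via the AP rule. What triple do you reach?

start (-2,3,6) = (f(1,0),f(0,1),f(1,1))
replace slot 2: 2·((-2)+6) − 3 = 5 → (-2,5,6)
replace slot 3: 2·((-2)+5) − 6 = 0 → (-2,5,0)
replace slot 1: 2·(5+0) − (-2) = 12 → (12,5,0)

12,5,0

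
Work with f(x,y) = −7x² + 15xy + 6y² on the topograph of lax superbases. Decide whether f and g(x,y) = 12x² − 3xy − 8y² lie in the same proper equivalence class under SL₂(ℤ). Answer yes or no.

D₁ = 393, D₂ = 393
river cycle of f (length 16): (6, 9, -13), (-13, 17, 2), (2, 19, -4), (-4, 13, 14), (14, 15, -3), (-3, 15, 14), (14, 13, -4), (-4, 19, 2), (2, 17, -13), (-13, 9, 6), … (6 more)
river cycle of g (length 16): (-8, 19, 1), (1, 19, -8), (-8, 13, 7), (7, 15, -6), (-6, 9, 13), (13, 17, -2), (-2, 19, 4), (4, 13, -14), (-14, 15, 3), (3, 15, -14), … (6 more)
cycles differ ⇒ inequivalent

no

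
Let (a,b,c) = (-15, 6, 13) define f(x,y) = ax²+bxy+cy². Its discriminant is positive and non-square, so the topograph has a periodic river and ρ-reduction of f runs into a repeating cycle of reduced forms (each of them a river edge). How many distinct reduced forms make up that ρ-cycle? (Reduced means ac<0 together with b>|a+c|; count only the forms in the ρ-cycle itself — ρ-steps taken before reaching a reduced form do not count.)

D = 816, ⌊√D⌋ = 28
river: ρ → (13,20,-8)
river: ρ → (-8,28,1)
river: ρ → (1,28,-8)
river: ρ → (-8,20,13)
river: ρ → (13,6,-15)
river: ρ → (-15,24,4)
river: ρ → (4,24,-15)
river: ρ → (-15,6,13)
ρ-cycle length = 8 (tail of 0 descent steps not counted)

8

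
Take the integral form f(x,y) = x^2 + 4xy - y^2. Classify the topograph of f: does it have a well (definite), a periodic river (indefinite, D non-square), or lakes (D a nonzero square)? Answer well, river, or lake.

D = b²−4ac = 4² − 4·1·(-1) = 20
D > 0 non-square ⇒ indefinite ⇒ periodic river

river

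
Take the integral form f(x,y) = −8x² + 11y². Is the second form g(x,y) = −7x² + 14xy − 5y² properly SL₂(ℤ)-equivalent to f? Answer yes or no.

D₁ = 352, D₂ = 56
discriminants differ ⇒ not SL₂(ℤ)-equivalent

no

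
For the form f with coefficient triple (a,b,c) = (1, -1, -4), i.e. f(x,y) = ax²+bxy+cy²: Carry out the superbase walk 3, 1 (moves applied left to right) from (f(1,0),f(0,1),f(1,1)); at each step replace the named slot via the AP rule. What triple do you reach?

start (1,-4,-4) = (f(1,0),f(0,1),f(1,1))
replace slot 3: 2·(1+(-4)) − (-4) = -2 → (1,-4,-2)
replace slot 1: 2·((-4)+(-2)) − 1 = -13 → (-13,-4,-2)

-13,-4,-2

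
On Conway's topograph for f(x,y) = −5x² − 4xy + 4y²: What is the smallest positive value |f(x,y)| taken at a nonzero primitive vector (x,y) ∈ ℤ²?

descent: ρ → (4,4,-5)  [lands on river]
river: ρ → (-5,6,3)
river: ρ → (3,6,-5)
river: ρ → (-5,4,4)
closes: descent 1, river 4
min |a| on river = 3

3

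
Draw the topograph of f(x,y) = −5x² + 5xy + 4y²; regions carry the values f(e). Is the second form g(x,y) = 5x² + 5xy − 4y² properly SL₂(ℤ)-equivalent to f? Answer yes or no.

D₁ = 105, D₂ = 105
river cycle of f (length 6): (4, 3, -6), (-6, 9, 1), (1, 9, -6), (-6, 3, 4), (4, 5, -5), (-5, 5, 4)
river cycle of g (length 6): (-4, 3, 6), (6, 9, -1), (-1, 9, 6), (6, 3, -4), (-4, 5, 5), (5, 5, -4)
cycles differ ⇒ inequivalent

no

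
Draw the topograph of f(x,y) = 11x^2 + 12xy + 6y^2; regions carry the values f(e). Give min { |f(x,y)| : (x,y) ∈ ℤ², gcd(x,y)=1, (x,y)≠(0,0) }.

translate: b→-10 (≡12 mod 22), so (11,12,6)→(11,-10,5)
flip: (11,-10,5)→(5,10,11)
translate: b→0 (≡10 mod 10), so (5,10,11)→(5,0,6)
reduced (well bottom): (5,0,6) with a≤c, −a<b≤a
well minimum = a = 5

5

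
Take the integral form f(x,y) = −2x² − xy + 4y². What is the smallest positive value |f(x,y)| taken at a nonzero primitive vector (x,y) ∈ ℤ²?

descent: ρ → (4,1,-2)
descent: ρ → (-2,3,3)  [lands on river]
river: ρ → (3,3,-2)
river: ρ → (-2,5,1)
river: ρ → (1,5,-2)
closes: descent 2, river 4
min |a| on river = 1

1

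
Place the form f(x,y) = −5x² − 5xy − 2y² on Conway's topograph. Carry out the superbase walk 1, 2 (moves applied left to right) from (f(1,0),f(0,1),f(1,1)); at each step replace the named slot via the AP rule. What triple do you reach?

start (-5,-2,-12) = (f(1,0),f(0,1),f(1,1))
replace slot 1: 2·((-2)+(-12)) − (-5) = -23 → (-23,-2,-12)
replace slot 2: 2·((-23)+(-12)) − (-2) = -68 → (-23,-68,-12)

-23,-68,-12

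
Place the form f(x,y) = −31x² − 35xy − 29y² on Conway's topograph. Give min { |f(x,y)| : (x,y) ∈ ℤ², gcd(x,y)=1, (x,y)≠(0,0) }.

translate: b→-27 (≡35 mod 62), so (31,35,29)→(31,-27,25)
flip: (31,-27,25)→(25,27,31)
translate: b→-23 (≡27 mod 50), so (25,27,31)→(25,-23,29)
reduced (well bottom): (25,-23,29) with a≤c, −a<b≤a
well minimum |f| = |-25| = 25 (negative-definite)

25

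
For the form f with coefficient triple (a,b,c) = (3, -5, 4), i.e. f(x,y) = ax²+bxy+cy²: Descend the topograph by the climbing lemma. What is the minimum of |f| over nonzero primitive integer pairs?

translate: b→1 (≡-5 mod 6), so (3,-5,4)→(3,1,2)
flip: (3,1,2)→(2,-1,3)
reduced (well bottom): (2,-1,3) with a≤c, −a<b≤a
well minimum = a = 2

2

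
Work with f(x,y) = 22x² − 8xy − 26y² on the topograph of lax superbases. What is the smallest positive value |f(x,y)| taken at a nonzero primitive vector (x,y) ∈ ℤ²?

descent: ρ → (-26,8,22)  [lands on river]
river: ρ → (22,36,-12)
river: ρ → (-12,36,22)
river: ρ → (22,8,-26)
river: ρ → (-26,44,4)
river: ρ → (4,44,-26)
closes: descent 1, river 6
min |a| on river = 4

4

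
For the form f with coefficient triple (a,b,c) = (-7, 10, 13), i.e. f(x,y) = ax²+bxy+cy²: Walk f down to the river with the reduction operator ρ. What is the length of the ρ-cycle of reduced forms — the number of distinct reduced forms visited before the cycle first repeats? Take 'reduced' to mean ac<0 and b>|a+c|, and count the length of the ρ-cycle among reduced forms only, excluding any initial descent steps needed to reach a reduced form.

D = 464, ⌊√D⌋ = 21
river: ρ → (13,16,-4)
river: ρ → (-4,16,13)
river: ρ → (13,10,-7)
river: ρ → (-7,18,5)
river: ρ → (5,12,-16)
river: ρ → (-16,20,1)
river: ρ → (1,20,-16)
river: ρ → (-16,12,5)
river: ρ → (5,18,-7)
river: ρ → (-7,10,13)
ρ-cycle length = 10 (tail of 0 descent steps not counted)

10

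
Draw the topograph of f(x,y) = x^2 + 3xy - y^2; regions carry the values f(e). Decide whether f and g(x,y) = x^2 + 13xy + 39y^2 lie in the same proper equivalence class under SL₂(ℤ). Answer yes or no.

D₁ = 13, D₂ = 13
river cycle of f (length 2): (-1, 3, 1), (1, 3, -1)
river cycle of g (length 2): (1, 3, -1), (-1, 3, 1)
cycles coincide ⇒ equivalent

yes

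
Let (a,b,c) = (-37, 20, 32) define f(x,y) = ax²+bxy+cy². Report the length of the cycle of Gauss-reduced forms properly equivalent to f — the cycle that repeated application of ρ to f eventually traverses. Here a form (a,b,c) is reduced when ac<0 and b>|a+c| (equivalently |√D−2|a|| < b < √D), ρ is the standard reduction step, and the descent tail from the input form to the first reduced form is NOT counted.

D = 5136, ⌊√D⌋ = 71
river: ρ → (32,44,-25)
river: ρ → (-25,56,20)
river: ρ → (20,64,-13)
river: ρ → (-13,66,15)
river: ρ → (15,54,-37)
river: ρ → (-37,20,32)
ρ-cycle length = 6 (tail of 0 descent steps not counted)

6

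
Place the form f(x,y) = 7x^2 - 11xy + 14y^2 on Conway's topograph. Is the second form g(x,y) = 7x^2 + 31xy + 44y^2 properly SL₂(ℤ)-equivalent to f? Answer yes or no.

D₁ = -271, D₂ = -271
f: translate: b→3 (≡-11 mod 14), so (7,-11,14)→(7,3,10)
f: reduced (well bottom): (7,3,10) with a≤c, −a<b≤a
g: translate: b→3 (≡31 mod 14), so (7,31,44)→(7,3,10)
g: reduced (well bottom): (7,3,10) with a≤c, −a<b≤a
reduced forms (7, 3, 10) vs (7, 3, 10) ⇒ equivalent

yes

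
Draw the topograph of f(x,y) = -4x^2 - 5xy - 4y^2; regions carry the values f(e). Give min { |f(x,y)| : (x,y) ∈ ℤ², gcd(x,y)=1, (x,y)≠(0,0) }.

translate: b→-3 (≡5 mod 8), so (4,5,4)→(4,-3,3)
flip: (4,-3,3)→(3,3,4)
reduced (well bottom): (3,3,4) with a≤c, −a<b≤a
well minimum |f| = |-3| = 3 (negative-definite)

3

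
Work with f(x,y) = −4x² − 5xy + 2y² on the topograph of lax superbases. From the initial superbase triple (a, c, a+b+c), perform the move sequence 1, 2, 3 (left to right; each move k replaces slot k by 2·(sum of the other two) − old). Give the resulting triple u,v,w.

start (-4,2,-7) = (f(1,0),f(0,1),f(1,1))
replace slot 1: 2·(2+(-7)) − (-4) = -6 → (-6,2,-7)
replace slot 2: 2·((-6)+(-7)) − 2 = -28 → (-6,-28,-7)
replace slot 3: 2·((-6)+(-28)) − (-7) = -61 → (-6,-28,-61)

-6,-28,-61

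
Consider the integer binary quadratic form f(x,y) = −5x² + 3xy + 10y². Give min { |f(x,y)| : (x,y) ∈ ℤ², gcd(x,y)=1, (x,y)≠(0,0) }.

descent: ρ → (10,-3,-5)
descent: ρ → (-5,13,2)  [lands on river]
river: ρ → (2,11,-11)
river: ρ → (-11,11,2)
river: ρ → (2,13,-5)
river: ρ → (-5,7,8)
river: ρ → (8,9,-4)
river: ρ → (-4,7,10)
river: ρ → (10,13,-1)
river: ρ → (-1,13,10)
river: ρ → (10,7,-4)
river: ρ → (-4,9,8)
river: ρ → (8,7,-5)
closes: descent 2, river 12
min |a| on river = 1

1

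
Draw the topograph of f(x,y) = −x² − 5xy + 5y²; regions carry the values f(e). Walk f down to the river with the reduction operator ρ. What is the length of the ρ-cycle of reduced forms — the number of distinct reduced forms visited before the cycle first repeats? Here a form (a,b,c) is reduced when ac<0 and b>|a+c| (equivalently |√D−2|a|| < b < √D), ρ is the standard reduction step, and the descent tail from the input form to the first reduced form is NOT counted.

D = 45, ⌊√D⌋ = 6
descent: ρ → (5,5,-1)  [lands on river]
river: ρ → (-1,5,5)
ρ-cycle length = 2 (tail of 1 descent step not counted)

2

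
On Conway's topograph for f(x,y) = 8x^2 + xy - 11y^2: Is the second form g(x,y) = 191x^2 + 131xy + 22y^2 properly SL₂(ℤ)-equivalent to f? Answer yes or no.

D₁ = 353, D₂ = 353
river cycle of f (length 18): (8, 17, -2), (-2, 15, 16), (16, 17, -1), (-1, 17, 16), (16, 15, -2), (-2, 17, 8), (8, 15, -4), (-4, 17, 4), (4, 15, -8), (-8, 17, 2), … (8 more)
river cycle of g (length 18): (-4, 15, 8), (8, 17, -2), (-2, 15, 16), (16, 17, -1), (-1, 17, 16), (16, 15, -2), (-2, 17, 8), (8, 15, -4), (-4, 17, 4), (4, 15, -8), … (8 more)
cycles coincide ⇒ equivalent

yes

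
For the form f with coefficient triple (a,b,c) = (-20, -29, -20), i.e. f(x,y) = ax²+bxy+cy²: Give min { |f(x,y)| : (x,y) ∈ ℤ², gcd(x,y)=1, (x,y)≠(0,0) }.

translate: b→-11 (≡29 mod 40), so (20,29,20)→(20,-11,11)
flip: (20,-11,11)→(11,11,20)
reduced (well bottom): (11,11,20) with a≤c, −a<b≤a
well minimum |f| = |-11| = 11 (negative-definite)

11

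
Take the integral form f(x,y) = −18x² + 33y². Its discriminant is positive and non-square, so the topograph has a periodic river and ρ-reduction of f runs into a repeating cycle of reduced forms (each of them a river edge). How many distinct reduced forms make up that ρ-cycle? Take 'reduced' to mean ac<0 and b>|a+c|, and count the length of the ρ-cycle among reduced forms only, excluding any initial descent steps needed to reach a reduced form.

D = 2376, ⌊√D⌋ = 48
descent: ρ → (33,0,-18)
descent: ρ → (-18,36,15)  [lands on river]
river: ρ → (15,24,-30)
river: ρ → (-30,36,9)
river: ρ → (9,36,-30)
river: ρ → (-30,24,15)
river: ρ → (15,36,-18)
ρ-cycle length = 6 (tail of 2 descent steps not counted)

6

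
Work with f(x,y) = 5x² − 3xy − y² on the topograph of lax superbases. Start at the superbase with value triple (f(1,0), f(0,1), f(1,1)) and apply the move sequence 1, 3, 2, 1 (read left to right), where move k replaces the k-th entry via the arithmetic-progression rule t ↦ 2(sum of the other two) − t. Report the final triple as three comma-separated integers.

start (5,-1,1) = (f(1,0),f(0,1),f(1,1))
replace slot 1: 2·((-1)+1) − 5 = -5 → (-5,-1,1)
replace slot 3: 2·((-5)+(-1)) − 1 = -13 → (-5,-1,-13)
replace slot 2: 2·((-5)+(-13)) − (-1) = -35 → (-5,-35,-13)
replace slot 1: 2·((-35)+(-13)) − (-5) = -91 → (-91,-35,-13)

-91,-35,-13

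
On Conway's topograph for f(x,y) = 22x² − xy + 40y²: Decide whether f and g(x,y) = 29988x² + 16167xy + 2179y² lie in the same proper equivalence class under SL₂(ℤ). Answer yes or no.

D₁ = -3519, D₂ = -3519
f: reduced (well bottom): (22,-1,40) with a≤c, −a<b≤a
g: flip: (29988,16167,2179)→(2179,-16167,29988)
g: translate: b→1265 (≡-16167 mod 4358), so (2179,-16167,29988)→(2179,1265,184)
g: flip: (2179,1265,184)→(184,-1265,2179)
g: translate: b→-161 (≡-1265 mod 368), so (184,-1265,2179)→(184,-161,40)
g: flip: (184,-161,40)→(40,161,184)
g: translate: b→1 (≡161 mod 80), so (40,161,184)→(40,1,22)
g: flip: (40,1,22)→(22,-1,40)
g: reduced (well bottom): (22,-1,40) with a≤c, −a<b≤a
reduced forms (22, -1, 40) vs (22, -1, 40) ⇒ equivalent

yes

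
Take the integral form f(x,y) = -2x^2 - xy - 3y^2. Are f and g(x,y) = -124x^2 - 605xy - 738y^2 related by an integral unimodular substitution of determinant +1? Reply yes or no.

D₁ = -23, D₂ = -23
f is negative-definite; reduce −f:
−f: reduced (well bottom): (2,1,3) with a≤c, −a<b≤a
flip sign back: reduced form of f is (-2,-1,-3)
g is negative-definite; reduce −g:
−g: translate: b→109 (≡605 mod 248), so (124,605,738)→(124,109,24)
−g: flip: (124,109,24)→(24,-109,124)
−g: translate: b→-13 (≡-109 mod 48), so (24,-109,124)→(24,-13,2)
−g: flip: (24,-13,2)→(2,13,24)
−g: translate: b→1 (≡13 mod 4), so (2,13,24)→(2,1,3)
−g: reduced (well bottom): (2,1,3) with a≤c, −a<b≤a
flip sign back: reduced form of g is (-2,-1,-3)
reduced forms (-2, -1, -3) vs (-2, -1, -3) ⇒ equivalent

yes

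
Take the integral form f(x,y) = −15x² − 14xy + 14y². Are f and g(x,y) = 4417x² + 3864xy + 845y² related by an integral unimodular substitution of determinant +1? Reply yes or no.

D₁ = 1036, D₂ = 1036
river cycle of f (length 18): (14, 14, -15), (-15, 16, 13), (13, 10, -18), (-18, 26, 5), (5, 24, -23), (-23, 22, 6), (6, 26, -15), (-15, 4, 17), (17, 30, -2), (-2, 30, 17), … (8 more)
river cycle of g (length 18): (13, 16, -15), (-15, 14, 14), (14, 14, -15), (-15, 16, 13), (13, 10, -18), (-18, 26, 5), (5, 24, -23), (-23, 22, 6), (6, 26, -15), (-15, 4, 17), … (8 more)
cycles coincide ⇒ equivalent

yes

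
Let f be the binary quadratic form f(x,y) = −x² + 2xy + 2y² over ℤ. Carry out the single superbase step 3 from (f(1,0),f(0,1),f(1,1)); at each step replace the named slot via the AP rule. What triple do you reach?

start (-1,2,3) = (f(1,0),f(0,1),f(1,1))
replace slot 3: 2·((-1)+2) − 3 = -1 → (-1,2,-1)

-1,2,-1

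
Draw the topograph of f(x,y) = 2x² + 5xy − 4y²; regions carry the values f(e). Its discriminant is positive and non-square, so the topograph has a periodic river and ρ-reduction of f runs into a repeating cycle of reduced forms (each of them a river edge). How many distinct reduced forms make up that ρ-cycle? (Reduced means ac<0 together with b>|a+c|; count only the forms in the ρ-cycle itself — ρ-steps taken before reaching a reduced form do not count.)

D = 57, ⌊√D⌋ = 7
river: ρ → (-4,3,3)
river: ρ → (3,3,-4)
river: ρ → (-4,5,2)
river: ρ → (2,7,-1)
river: ρ → (-1,7,2)
river: ρ → (2,5,-4)
ρ-cycle length = 6 (tail of 0 descent steps not counted)

6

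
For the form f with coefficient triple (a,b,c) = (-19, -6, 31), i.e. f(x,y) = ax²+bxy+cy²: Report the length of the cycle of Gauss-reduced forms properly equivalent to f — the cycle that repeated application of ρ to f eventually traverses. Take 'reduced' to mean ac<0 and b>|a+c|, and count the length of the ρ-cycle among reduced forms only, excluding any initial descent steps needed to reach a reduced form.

D = 2392, ⌊√D⌋ = 48
descent: ρ → (31,6,-19)
descent: ρ → (-19,32,18)  [lands on river]
river: ρ → (18,40,-11)
river: ρ → (-11,48,2)
river: ρ → (2,48,-11)
river: ρ → (-11,40,18)
river: ρ → (18,32,-19)
river: ρ → (-19,44,6)
river: ρ → (6,40,-33)
river: ρ → (-33,26,13)
river: ρ → (13,26,-33)
river: ρ → (-33,40,6)
river: ρ → (6,44,-19)
ρ-cycle length = 12 (tail of 2 descent steps not counted)

12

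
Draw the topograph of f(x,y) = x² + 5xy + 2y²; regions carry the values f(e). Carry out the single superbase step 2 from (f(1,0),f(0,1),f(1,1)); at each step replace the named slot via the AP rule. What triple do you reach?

start (1,2,8) = (f(1,0),f(0,1),f(1,1))
replace slot 2: 2·(1+8) − 2 = 16 → (1,16,8)

1,16,8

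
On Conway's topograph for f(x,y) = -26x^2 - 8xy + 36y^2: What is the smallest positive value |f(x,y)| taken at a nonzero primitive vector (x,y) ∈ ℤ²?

descent: ρ → (36,8,-26)
descent: ρ → (-26,44,18)  [lands on river]
river: ρ → (18,28,-42)
river: ρ → (-42,56,4)
river: ρ → (4,56,-42)
river: ρ → (-42,28,18)
river: ρ → (18,44,-26)
river: ρ → (-26,60,2)
river: ρ → (2,60,-26)
closes: descent 2, river 8
min |a| on river = 2

2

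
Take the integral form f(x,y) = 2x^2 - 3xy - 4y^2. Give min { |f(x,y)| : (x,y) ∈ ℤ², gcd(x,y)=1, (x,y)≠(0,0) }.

descent: ρ → (-4,3,2)  [lands on river]
river: ρ → (2,5,-2)
river: ρ → (-2,3,4)
river: ρ → (4,5,-1)
river: ρ → (-1,5,4)
river: ρ → (4,3,-2)
river: ρ → (-2,5,2)
river: ρ → (2,3,-4)
river: ρ → (-4,5,1)
river: ρ → (1,5,-4)
closes: descent 1, river 10
min |a| on river = 1

1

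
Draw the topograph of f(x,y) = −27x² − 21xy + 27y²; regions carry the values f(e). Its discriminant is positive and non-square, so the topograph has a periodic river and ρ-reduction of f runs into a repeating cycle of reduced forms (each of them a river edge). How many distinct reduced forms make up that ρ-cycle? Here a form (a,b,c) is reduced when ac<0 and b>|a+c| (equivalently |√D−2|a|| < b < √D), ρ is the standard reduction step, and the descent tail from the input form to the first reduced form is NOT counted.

D = 3357, ⌊√D⌋ = 57
descent: ρ → (27,21,-27)  [lands on river]
river: ρ → (-27,33,21)
river: ρ → (21,51,-9)
river: ρ → (-9,57,3)
river: ρ → (3,57,-9)
river: ρ → (-9,51,21)
river: ρ → (21,33,-27)
river: ρ → (-27,21,27)
river: ρ → (27,33,-21)
river: ρ → (-21,51,9)
river: ρ → (9,57,-3)
river: ρ → (-3,57,9)
river: ρ → (9,51,-21)
river: ρ → (-21,33,27)
ρ-cycle length = 14 (tail of 1 descent step not counted)

14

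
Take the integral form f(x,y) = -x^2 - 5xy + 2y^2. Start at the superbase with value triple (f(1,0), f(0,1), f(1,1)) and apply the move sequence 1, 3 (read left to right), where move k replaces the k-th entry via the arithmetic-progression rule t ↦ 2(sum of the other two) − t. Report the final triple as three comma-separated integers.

start (-1,2,-4) = (f(1,0),f(0,1),f(1,1))
replace slot 1: 2·(2+(-4)) − (-1) = -3 → (-3,2,-4)
replace slot 3: 2·((-3)+2) − (-4) = 2 → (-3,2,2)

-3,2,2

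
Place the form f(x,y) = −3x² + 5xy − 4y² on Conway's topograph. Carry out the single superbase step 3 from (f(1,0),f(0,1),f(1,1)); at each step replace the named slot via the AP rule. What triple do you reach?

start (-3,-4,-2) = (f(1,0),f(0,1),f(1,1))
replace slot 3: 2·((-3)+(-4)) − (-2) = -12 → (-3,-4,-12)

-3,-4,-12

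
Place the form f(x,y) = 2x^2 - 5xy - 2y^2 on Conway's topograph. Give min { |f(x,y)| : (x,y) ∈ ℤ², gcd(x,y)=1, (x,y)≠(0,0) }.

descent: ρ → (-2,5,2)  [lands on river]
river: ρ → (2,3,-4)
river: ρ → (-4,5,1)
river: ρ → (1,5,-4)
river: ρ → (-4,3,2)
river: ρ → (2,5,-2)
river: ρ → (-2,3,4)
river: ρ → (4,5,-1)
river: ρ → (-1,5,4)
river: ρ → (4,3,-2)
closes: descent 1, river 10
min |a| on river = 1

1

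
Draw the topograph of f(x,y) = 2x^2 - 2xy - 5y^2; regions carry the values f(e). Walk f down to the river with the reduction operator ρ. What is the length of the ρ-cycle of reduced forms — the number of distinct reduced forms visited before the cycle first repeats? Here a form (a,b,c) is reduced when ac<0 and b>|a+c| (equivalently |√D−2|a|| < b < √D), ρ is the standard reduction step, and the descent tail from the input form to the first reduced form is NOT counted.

D = 44, ⌊√D⌋ = 6
descent: ρ → (-5,2,2)
descent: ρ → (2,6,-1)  [lands on river]
river: ρ → (-1,6,2)
ρ-cycle length = 2 (tail of 2 descent steps not counted)

2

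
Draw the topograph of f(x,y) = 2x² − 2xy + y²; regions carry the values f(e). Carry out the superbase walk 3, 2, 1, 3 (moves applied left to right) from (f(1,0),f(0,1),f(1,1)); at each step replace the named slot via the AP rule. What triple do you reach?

start (2,1,1) = (f(1,0),f(0,1),f(1,1))
replace slot 3: 2·(2+1) − 1 = 5 → (2,1,5)
replace slot 2: 2·(2+5) − 1 = 13 → (2,13,5)
replace slot 1: 2·(13+5) − 2 = 34 → (34,13,5)
replace slot 3: 2·(34+13) − 5 = 89 → (34,13,89)

34,13,89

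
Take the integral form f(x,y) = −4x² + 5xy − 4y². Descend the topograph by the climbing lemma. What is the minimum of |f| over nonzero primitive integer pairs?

translate: b→3 (≡-5 mod 8), so (4,-5,4)→(4,3,3)
flip: (4,3,3)→(3,-3,4)
translate: b→3 (≡-3 mod 6), so (3,-3,4)→(3,3,4)
reduced (well bottom): (3,3,4) with a≤c, −a<b≤a
well minimum |f| = |-3| = 3 (negative-definite)

3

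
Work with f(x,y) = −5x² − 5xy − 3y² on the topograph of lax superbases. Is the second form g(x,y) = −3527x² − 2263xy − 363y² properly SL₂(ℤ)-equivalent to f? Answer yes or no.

D₁ = -35, D₂ = -35
f is negative-definite; reduce −f:
−f: flip: (5,5,3)→(3,-5,5)
−f: translate: b→1 (≡-5 mod 6), so (3,-5,5)→(3,1,3)
−f: reduced (well bottom): (3,1,3) with a≤c, −a<b≤a
flip sign back: reduced form of f is (-3,-1,-3)
g is negative-definite; reduce −g:
−g: flip: (3527,2263,363)→(363,-2263,3527)
−g: translate: b→-85 (≡-2263 mod 726), so (363,-2263,3527)→(363,-85,5)
−g: flip: (363,-85,5)→(5,85,363)
−g: translate: b→5 (≡85 mod 10), so (5,85,363)→(5,5,3)
−g: flip: (5,5,3)→(3,-5,5)
−g: translate: b→1 (≡-5 mod 6), so (3,-5,5)→(3,1,3)
−g: reduced (well bottom): (3,1,3) with a≤c, −a<b≤a
flip sign back: reduced form of g is (-3,-1,-3)
reduced forms (-3, -1, -3) vs (-3, -1, -3) ⇒ equivalent

yes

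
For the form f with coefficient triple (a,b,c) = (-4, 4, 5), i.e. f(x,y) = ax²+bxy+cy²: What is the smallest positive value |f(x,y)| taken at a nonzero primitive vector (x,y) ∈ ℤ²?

river: ρ → (5,6,-3)
river: ρ → (-3,6,5)
river: ρ → (5,4,-4)
river: ρ → (-4,4,5)
closes: descent 0, river 4
min |a| on river = 3

3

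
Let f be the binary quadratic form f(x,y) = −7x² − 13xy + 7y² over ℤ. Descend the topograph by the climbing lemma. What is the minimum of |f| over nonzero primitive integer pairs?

descent: ρ → (7,13,-7)  [lands on river]
river: ρ → (-7,15,5)
river: ρ → (5,15,-7)
river: ρ → (-7,13,7)
river: ρ → (7,15,-5)
river: ρ → (-5,15,7)
closes: descent 1, river 6
min |a| on river = 5

5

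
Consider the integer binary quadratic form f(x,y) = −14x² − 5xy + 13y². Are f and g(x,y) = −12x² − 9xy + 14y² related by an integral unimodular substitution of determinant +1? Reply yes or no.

D₁ = 753, D₂ = 753
river cycle of f (length 24): (13, 5, -14), (-14, 23, 4), (4, 25, -8), (-8, 23, 7), (7, 19, -14), (-14, 9, 12), (12, 15, -11), (-11, 7, 16), (16, 25, -2), (-2, 27, 3), … (14 more)
river cycle of g (length 24): (14, 9, -12), (-12, 15, 11), (11, 7, -16), (-16, 25, 2), (2, 27, -3), (-3, 27, 2), (2, 25, -16), (-16, 7, 11), (11, 15, -12), (-12, 9, 14), … (14 more)
cycles differ ⇒ inequivalent

no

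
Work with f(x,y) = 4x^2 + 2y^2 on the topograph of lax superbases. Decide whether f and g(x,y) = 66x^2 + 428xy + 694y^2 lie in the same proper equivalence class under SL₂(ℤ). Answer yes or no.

D₁ = -32, D₂ = -32
f: flip: (4,0,2)→(2,0,4)
f: reduced (well bottom): (2,0,4) with a≤c, −a<b≤a
g: translate: b→32 (≡428 mod 132), so (66,428,694)→(66,32,4)
g: flip: (66,32,4)→(4,-32,66)
g: translate: b→0 (≡-32 mod 8), so (4,-32,66)→(4,0,2)
g: flip: (4,0,2)→(2,0,4)
g: reduced (well bottom): (2,0,4) with a≤c, −a<b≤a
reduced forms (2, 0, 4) vs (2, 0, 4) ⇒ equivalent

yes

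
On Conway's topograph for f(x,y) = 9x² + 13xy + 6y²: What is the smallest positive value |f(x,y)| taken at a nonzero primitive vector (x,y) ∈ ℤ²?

translate: b→-5 (≡13 mod 18), so (9,13,6)→(9,-5,2)
flip: (9,-5,2)→(2,5,9)
translate: b→1 (≡5 mod 4), so (2,5,9)→(2,1,6)
reduced (well bottom): (2,1,6) with a≤c, −a<b≤a
well minimum = a = 2

2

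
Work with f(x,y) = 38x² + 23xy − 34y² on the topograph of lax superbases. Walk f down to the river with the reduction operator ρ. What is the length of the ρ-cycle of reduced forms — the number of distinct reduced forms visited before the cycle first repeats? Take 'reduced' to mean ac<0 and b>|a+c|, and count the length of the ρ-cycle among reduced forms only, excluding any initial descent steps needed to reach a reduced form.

D = 5697, ⌊√D⌋ = 75
river: ρ → (-34,45,27)
river: ρ → (27,63,-16)
river: ρ → (-16,65,23)
river: ρ → (23,73,-4)
river: ρ → (-4,71,41)
river: ρ → (41,11,-34)
river: ρ → (-34,57,18)
river: ρ → (18,51,-43)
river: ρ → (-43,35,26)
river: ρ → (26,69,-9)
river: ρ → (-9,75,2)
river: ρ → (2,73,-46)
river: ρ → (-46,19,29)
river: ρ → (29,39,-36)
river: ρ → (-36,33,32)
river: ρ → (32,31,-37)
river: ρ → (-37,43,26)
river: ρ → (26,61,-19)
river: ρ → (-19,53,38)
river: ρ → (38,23,-34)
ρ-cycle length = 20 (tail of 0 descent steps not counted)

20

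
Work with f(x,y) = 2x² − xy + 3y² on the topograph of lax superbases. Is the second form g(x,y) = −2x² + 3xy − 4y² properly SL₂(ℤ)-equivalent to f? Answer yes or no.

D₁ = -23, D₂ = -23
f: reduced (well bottom): (2,-1,3) with a≤c, −a<b≤a
g is negative-definite; reduce −g:
−g: translate: b→1 (≡-3 mod 4), so (2,-3,4)→(2,1,3)
−g: reduced (well bottom): (2,1,3) with a≤c, −a<b≤a
flip sign back: reduced form of g is (-2,-1,-3)
reduced forms (2, -1, 3) vs (-2, -1, -3) ⇒ inequivalent

no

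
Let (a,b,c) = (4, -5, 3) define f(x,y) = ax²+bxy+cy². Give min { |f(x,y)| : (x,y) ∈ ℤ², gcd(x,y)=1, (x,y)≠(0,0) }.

translate: b→3 (≡-5 mod 8), so (4,-5,3)→(4,3,2)
flip: (4,3,2)→(2,-3,4)
translate: b→1 (≡-3 mod 4), so (2,-3,4)→(2,1,3)
reduced (well bottom): (2,1,3) with a≤c, −a<b≤a
well minimum = a = 2

2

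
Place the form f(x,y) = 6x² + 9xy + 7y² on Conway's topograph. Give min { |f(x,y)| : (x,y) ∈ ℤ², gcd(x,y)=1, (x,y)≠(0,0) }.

translate: b→-3 (≡9 mod 12), so (6,9,7)→(6,-3,4)
flip: (6,-3,4)→(4,3,6)
reduced (well bottom): (4,3,6) with a≤c, −a<b≤a
well minimum = a = 4

4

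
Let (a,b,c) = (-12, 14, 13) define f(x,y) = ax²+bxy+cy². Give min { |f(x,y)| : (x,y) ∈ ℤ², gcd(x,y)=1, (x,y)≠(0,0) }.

river: ρ → (13,12,-13)
river: ρ → (-13,14,12)
river: ρ → (12,10,-15)
river: ρ → (-15,20,7)
river: ρ → (7,22,-12)
river: ρ → (-12,26,3)
river: ρ → (3,28,-3)
river: ρ → (-3,26,12)
river: ρ → (12,22,-7)
river: ρ → (-7,20,15)
river: ρ → (15,10,-12)
river: ρ → (-12,14,13)
closes: descent 0, river 12
min |a| on river = 3

3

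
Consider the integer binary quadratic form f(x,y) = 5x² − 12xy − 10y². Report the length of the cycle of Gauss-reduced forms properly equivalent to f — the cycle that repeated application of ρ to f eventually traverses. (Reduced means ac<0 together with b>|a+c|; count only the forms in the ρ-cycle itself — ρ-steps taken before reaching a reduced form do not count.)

D = 344, ⌊√D⌋ = 18
descent: ρ → (-10,12,5)  [lands on river]
river: ρ → (5,18,-1)
river: ρ → (-1,18,5)
river: ρ → (5,12,-10)
river: ρ → (-10,8,7)
river: ρ → (7,6,-11)
river: ρ → (-11,16,2)
river: ρ → (2,16,-11)
river: ρ → (-11,6,7)
river: ρ → (7,8,-10)
ρ-cycle length = 10 (tail of 1 descent step not counted)

10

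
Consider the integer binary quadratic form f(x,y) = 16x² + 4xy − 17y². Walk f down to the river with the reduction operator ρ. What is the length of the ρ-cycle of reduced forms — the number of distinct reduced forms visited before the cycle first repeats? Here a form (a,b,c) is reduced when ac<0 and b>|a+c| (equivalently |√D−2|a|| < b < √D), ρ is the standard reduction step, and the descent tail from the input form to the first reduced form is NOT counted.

D = 1104, ⌊√D⌋ = 33
river: ρ → (-17,30,3)
river: ρ → (3,30,-17)
river: ρ → (-17,4,16)
river: ρ → (16,28,-5)
river: ρ → (-5,32,4)
river: ρ → (4,32,-5)
river: ρ → (-5,28,16)
river: ρ → (16,4,-17)
ρ-cycle length = 8 (tail of 0 descent steps not counted)

8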